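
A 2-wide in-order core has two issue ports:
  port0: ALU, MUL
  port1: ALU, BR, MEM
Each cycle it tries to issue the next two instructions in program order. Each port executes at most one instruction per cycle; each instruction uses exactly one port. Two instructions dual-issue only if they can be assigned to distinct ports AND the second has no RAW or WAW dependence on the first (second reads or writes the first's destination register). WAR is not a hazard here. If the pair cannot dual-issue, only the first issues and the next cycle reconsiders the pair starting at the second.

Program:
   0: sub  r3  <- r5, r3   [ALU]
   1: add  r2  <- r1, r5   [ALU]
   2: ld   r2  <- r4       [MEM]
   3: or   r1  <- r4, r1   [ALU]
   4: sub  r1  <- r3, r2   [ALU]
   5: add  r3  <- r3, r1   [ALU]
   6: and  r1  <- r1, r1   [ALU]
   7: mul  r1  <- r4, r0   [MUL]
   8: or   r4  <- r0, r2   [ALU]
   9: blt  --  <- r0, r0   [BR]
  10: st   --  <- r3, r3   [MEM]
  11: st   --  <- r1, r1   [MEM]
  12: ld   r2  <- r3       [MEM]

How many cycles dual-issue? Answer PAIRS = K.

PAIRS = 4

[0] i0/i1  sub/add  -- 2-wide
[1] i2/i3  ld/or  -- 2-wide
[2] i4  sub  -- RAW r1
[3] i5/i6  add/and  -- 2-wide
[4] i7/i8  mul/or  -- 2-wide
[5] i9  blt  -- no-port BR/MEM
[6] i10  st  -- no-port MEM/MEM
[7] i11  st  -- no-port MEM/MEM
[8] i12  ld  -- tail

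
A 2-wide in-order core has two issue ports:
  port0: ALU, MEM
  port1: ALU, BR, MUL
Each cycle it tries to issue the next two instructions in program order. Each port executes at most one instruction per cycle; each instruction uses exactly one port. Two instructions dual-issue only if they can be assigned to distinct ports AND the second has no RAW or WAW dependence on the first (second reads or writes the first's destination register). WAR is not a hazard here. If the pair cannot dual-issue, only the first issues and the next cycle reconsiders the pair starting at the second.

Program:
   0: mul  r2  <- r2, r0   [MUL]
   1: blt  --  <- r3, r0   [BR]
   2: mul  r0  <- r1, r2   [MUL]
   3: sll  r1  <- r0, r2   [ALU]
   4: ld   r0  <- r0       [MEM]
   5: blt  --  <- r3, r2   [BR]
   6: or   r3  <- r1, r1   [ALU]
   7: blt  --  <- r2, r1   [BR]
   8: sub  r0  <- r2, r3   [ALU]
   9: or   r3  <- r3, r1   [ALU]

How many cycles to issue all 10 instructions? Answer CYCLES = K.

#0 head=0: mul i0 no-port MUL/BR
#1 head=1: blt i1 no-port BR/MUL
#2 head=2: mul i2 RAW r0
#3 head=3: sll;ld i3/i4 2-wide
#4 head=5: blt;or i5/i6 2-wide
#5 head=7: blt;sub i7/i8 2-wide
#6 head=9: or i9 tail

CYCLES = 7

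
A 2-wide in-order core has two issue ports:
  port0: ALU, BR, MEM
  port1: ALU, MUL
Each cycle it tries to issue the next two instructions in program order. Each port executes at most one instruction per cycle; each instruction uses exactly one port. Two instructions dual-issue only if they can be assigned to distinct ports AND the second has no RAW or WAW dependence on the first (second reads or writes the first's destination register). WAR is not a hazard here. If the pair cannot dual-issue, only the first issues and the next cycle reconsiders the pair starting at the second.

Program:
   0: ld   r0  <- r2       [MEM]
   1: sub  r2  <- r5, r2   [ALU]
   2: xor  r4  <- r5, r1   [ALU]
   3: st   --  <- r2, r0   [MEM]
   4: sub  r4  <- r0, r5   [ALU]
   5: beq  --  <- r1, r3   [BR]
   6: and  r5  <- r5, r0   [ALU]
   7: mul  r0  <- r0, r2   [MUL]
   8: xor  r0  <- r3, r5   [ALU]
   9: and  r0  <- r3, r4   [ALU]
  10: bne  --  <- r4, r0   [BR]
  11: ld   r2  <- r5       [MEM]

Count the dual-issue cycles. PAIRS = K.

PAIRS = 4

  cy0 -> i0/i1 (ld sub) dual
  cy1 -> i2/i3 (xor st) dual
  cy2 -> i4/i5 (sub beq) dual
  cy3 -> i6/i7 (and mul) dual
  cy4 -> i8 (xor) WAW r0
  cy5 -> i9 (and) RAW r0
  cy6 -> i10 (bne) no-port BR/MEM
  cy7 -> i11 (ld) tail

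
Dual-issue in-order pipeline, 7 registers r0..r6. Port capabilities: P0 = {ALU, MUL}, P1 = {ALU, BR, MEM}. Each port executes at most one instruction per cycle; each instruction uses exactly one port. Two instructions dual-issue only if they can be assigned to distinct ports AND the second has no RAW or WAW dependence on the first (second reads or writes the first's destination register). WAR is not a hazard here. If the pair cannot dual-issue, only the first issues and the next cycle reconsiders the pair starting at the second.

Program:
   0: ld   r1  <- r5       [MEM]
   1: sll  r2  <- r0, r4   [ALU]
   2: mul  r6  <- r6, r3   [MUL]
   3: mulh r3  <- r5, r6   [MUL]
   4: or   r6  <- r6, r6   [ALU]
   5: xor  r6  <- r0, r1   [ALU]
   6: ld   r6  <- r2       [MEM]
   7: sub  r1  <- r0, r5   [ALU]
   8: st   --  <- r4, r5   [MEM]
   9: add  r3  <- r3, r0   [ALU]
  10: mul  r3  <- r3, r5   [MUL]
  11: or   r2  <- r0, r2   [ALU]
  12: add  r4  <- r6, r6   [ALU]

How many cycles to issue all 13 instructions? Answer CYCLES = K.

CYCLES = 8

[0] i0/i1  ld/sll  -- dual
[1] i2  mul  -- no-port MUL/MUL
[2] i3/i4  mulh/or  -- dual
[3] i5  xor  -- WAW r6
[4] i6/i7  ld/sub  -- dual
[5] i8/i9  st/add  -- dual
[6] i10/i11  mul/or  -- dual
[7] i12  add  -- tail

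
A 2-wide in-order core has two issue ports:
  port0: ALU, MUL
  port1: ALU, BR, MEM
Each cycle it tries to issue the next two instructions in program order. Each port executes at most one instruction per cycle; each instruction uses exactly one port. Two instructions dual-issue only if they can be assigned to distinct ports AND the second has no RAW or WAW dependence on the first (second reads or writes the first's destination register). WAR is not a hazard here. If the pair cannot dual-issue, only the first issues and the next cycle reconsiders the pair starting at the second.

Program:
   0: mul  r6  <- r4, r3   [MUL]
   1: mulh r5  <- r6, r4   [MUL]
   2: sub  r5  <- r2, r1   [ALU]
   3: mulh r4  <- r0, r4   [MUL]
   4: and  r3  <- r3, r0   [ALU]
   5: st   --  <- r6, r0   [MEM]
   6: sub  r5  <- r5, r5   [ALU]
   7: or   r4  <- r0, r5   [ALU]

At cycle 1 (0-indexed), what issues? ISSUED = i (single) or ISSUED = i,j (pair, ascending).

ISSUED = 1

0. mul.MUL @i0  | no-port MUL/MUL
1. mulh.MUL @i1  | WAW r5
2. sub.ALU+mulh.MUL @i2/i3  | 2-wide
3. and.ALU+st.MEM @i4/i5  | 2-wide
4. sub.ALU @i6  | RAW r5
5. or.ALU @i7  | tail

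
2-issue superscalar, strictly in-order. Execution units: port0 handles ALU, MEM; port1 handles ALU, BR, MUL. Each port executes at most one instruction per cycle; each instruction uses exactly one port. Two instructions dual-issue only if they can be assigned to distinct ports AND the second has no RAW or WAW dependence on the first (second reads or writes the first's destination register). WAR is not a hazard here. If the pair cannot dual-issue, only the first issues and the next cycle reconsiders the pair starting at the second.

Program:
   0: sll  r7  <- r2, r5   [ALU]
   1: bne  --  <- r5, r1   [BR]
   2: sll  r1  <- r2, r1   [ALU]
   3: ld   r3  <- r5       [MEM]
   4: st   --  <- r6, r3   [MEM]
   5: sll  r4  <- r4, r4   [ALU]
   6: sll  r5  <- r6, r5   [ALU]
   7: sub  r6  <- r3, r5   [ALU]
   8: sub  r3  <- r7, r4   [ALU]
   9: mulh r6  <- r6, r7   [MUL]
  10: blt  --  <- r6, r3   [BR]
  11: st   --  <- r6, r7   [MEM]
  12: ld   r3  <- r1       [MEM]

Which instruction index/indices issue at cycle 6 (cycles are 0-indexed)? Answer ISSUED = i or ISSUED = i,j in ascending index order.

ISSUED = 10,11

c0: i0,i1 sll.ALU/bne.BR  2-wide
c1: i2,i3 sll.ALU/ld.MEM  2-wide
c2: i4,i5 st.MEM/sll.ALU  2-wide
c3: i6 sll.ALU  RAW r5
c4: i7,i8 sub.ALU/sub.ALU  2-wide
c5: i9 mulh.MUL  no-port MUL/BR
c6: i10,i11 blt.BR/st.MEM  2-wide
c7: i12 ld.MEM  tail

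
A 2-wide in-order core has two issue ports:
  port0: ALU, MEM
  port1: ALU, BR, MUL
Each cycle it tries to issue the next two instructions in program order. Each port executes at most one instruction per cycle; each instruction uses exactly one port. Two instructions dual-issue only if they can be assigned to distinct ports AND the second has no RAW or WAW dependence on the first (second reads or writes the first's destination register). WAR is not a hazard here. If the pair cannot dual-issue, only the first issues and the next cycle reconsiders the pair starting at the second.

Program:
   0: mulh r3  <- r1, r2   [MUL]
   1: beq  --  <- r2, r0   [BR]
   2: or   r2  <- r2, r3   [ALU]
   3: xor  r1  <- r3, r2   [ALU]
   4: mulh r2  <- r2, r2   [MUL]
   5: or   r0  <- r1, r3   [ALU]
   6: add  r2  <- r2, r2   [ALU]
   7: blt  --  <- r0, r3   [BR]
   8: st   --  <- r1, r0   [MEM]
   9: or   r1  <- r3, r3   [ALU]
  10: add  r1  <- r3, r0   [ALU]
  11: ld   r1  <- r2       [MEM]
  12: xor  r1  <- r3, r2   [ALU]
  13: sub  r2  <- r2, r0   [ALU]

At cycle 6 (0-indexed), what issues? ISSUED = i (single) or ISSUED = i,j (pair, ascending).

#0 head=0: mulh.MUL i0 no-port MUL/BR
#1 head=1: beq.BR or.ALU i1,i2 2-wide
#2 head=3: xor.ALU mulh.MUL i3,i4 2-wide
#3 head=5: or.ALU add.ALU i5,i6 2-wide
#4 head=7: blt.BR st.MEM i7,i8 2-wide
#5 head=9: or.ALU i9 WAW r1
#6 head=10: add.ALU i10 WAW r1
#7 head=11: ld.MEM i11 WAW r1
#8 head=12: xor.ALU sub.ALU i12,i13 2-wide

ISSUED = 10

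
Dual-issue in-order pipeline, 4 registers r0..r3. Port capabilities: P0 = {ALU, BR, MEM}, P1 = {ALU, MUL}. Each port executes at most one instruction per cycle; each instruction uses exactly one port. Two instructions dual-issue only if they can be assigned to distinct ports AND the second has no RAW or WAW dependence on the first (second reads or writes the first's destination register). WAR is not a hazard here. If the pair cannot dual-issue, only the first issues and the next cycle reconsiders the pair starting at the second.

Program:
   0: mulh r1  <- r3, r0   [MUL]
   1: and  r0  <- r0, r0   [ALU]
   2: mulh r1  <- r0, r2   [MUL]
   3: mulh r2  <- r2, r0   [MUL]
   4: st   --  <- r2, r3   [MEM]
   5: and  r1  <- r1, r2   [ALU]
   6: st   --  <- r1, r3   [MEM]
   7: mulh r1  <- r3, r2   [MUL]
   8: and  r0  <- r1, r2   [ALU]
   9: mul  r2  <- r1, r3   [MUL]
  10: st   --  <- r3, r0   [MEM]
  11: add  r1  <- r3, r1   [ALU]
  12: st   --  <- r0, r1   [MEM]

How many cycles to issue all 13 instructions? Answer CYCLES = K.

0. mulh.MUL+and.ALU @i0+i1  | 2-wide
1. mulh.MUL @i2  | no-port MUL/MUL
2. mulh.MUL @i3  | RAW r2
3. st.MEM+and.ALU @i4+i5  | 2-wide
4. st.MEM+mulh.MUL @i6+i7  | 2-wide
5. and.ALU+mul.MUL @i8+i9  | 2-wide
6. st.MEM+add.ALU @i10+i11  | 2-wide
7. st.MEM @i12  | tail

CYCLES = 8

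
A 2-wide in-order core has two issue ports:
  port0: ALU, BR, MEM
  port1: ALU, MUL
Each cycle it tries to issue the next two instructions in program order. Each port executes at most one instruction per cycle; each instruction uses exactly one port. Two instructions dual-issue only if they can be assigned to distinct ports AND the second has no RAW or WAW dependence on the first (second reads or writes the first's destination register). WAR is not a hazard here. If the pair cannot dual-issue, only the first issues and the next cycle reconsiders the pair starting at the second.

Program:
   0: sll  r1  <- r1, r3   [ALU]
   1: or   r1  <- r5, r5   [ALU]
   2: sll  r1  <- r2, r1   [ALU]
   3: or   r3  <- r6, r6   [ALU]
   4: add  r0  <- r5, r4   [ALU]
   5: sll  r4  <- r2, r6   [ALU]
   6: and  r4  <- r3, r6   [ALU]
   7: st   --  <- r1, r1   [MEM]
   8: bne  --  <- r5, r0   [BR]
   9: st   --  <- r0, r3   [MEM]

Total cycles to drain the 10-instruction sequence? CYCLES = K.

#0 head=0: sll.ALU i0 WAW r1
#1 head=1: or.ALU i1 RAW+WAW r1
#2 head=2: sll.ALU/or.ALU i2,i3 2-wide
#3 head=4: add.ALU/sll.ALU i4,i5 2-wide
#4 head=6: and.ALU/st.MEM i6,i7 2-wide
#5 head=8: bne.BR i8 no-port BR/MEM
#6 head=9: st.MEM i9 tail

CYCLES = 7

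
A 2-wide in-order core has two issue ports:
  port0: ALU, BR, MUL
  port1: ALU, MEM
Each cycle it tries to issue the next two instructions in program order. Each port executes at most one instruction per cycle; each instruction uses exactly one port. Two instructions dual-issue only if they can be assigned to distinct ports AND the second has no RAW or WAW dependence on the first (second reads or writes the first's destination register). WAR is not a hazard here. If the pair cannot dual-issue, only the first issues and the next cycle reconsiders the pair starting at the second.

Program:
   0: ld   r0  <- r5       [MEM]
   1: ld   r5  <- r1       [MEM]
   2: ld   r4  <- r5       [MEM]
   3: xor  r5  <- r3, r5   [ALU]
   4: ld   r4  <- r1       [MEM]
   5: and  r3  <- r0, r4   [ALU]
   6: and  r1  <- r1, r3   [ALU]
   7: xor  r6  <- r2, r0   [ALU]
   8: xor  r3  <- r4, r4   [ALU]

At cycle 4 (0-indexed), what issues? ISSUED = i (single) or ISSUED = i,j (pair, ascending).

ISSUED = 5

t=0 i0:ld ; no-port MEM/MEM
t=1 i1:ld ; no-port MEM/MEM
t=2 i2+i3:ld;xor ; 2-wide
t=3 i4:ld ; RAW r4
t=4 i5:and ; RAW r3
t=5 i6+i7:and;xor ; 2-wide
t=6 i8:xor ; tail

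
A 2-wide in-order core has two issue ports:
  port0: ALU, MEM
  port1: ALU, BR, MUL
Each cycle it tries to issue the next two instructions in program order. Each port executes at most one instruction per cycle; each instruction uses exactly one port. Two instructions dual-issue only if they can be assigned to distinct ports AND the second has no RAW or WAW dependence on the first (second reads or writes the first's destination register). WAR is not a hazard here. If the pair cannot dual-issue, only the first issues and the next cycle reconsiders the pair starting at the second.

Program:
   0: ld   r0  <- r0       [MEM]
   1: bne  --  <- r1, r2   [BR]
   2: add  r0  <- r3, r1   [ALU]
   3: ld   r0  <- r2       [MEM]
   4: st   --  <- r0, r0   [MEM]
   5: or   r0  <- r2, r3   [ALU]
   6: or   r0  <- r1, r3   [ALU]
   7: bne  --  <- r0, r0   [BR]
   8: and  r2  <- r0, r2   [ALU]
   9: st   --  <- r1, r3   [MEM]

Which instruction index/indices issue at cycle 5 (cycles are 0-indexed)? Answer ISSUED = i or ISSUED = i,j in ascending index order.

ISSUED = 7,8

  cy0 -> i0+i1 (ld.MEM/bne.BR) pair
  cy1 -> i2 (add.ALU) WAW r0
  cy2 -> i3 (ld.MEM) no-port MEM/MEM
  cy3 -> i4+i5 (st.MEM/or.ALU) pair
  cy4 -> i6 (or.ALU) RAW r0
  cy5 -> i7+i8 (bne.BR/and.ALU) pair
  cy6 -> i9 (st.MEM) tail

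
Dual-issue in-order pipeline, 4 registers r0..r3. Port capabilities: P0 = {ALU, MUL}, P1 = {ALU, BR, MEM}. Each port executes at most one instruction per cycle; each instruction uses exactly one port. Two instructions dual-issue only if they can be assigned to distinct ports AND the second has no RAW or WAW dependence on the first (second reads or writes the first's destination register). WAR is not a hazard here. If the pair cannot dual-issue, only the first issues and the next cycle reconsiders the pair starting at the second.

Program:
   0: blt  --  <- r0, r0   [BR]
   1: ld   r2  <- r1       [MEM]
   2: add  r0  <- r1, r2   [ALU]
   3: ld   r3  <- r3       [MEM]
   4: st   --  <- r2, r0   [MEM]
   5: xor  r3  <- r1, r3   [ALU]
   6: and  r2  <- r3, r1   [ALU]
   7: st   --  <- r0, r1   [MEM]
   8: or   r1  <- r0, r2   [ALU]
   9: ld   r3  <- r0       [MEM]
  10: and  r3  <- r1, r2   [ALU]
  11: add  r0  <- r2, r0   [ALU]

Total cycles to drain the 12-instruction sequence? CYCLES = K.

t=0 i0:blt.BR ; no-port BR/MEM
t=1 i1:ld.MEM ; RAW r2
t=2 i2+i3:add.ALU+ld.MEM ; 2-wide
t=3 i4+i5:st.MEM+xor.ALU ; 2-wide
t=4 i6+i7:and.ALU+st.MEM ; 2-wide
t=5 i8+i9:or.ALU+ld.MEM ; 2-wide
t=6 i10+i11:and.ALU+add.ALU ; 2-wide

CYCLES = 7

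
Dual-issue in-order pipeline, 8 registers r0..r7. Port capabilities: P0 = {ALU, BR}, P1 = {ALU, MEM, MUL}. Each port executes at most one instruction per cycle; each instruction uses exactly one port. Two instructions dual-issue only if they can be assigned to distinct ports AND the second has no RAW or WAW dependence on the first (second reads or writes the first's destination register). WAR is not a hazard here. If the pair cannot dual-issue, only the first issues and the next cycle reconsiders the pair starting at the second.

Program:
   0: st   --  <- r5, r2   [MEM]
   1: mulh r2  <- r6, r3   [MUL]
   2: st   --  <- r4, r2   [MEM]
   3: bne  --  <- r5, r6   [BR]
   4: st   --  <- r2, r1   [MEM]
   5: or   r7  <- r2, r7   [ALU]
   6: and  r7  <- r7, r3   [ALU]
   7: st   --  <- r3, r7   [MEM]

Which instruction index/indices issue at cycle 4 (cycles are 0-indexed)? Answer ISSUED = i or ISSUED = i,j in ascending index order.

#0 head=0: st.MEM i0 no-port MEM/MUL
#1 head=1: mulh.MUL i1 no-port MUL/MEM
#2 head=2: st.MEM/bne.BR i2/i3 2-wide
#3 head=4: st.MEM/or.ALU i4/i5 2-wide
#4 head=6: and.ALU i6 RAW r7
#5 head=7: st.MEM i7 tail

ISSUED = 6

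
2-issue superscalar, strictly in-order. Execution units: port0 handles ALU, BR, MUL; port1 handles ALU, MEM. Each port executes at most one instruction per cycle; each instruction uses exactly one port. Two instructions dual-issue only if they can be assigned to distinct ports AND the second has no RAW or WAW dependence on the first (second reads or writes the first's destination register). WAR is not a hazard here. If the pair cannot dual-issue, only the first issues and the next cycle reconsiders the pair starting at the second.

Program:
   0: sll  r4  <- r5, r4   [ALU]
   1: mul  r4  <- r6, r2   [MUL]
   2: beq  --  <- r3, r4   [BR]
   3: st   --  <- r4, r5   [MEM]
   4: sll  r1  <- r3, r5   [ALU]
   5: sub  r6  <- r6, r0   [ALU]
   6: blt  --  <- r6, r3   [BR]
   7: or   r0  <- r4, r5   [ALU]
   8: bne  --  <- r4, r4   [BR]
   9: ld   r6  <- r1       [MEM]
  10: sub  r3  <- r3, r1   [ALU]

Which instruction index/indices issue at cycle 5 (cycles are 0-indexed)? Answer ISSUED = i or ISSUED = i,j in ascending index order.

ISSUED = 8,9

t=0 i0:sll ; WAW r4
t=1 i1:mul ; no-port MUL/BR
t=2 i2&i3:beq st ; 2-wide
t=3 i4&i5:sll sub ; 2-wide
t=4 i6&i7:blt or ; 2-wide
t=5 i8&i9:bne ld ; 2-wide
t=6 i10:sub ; tail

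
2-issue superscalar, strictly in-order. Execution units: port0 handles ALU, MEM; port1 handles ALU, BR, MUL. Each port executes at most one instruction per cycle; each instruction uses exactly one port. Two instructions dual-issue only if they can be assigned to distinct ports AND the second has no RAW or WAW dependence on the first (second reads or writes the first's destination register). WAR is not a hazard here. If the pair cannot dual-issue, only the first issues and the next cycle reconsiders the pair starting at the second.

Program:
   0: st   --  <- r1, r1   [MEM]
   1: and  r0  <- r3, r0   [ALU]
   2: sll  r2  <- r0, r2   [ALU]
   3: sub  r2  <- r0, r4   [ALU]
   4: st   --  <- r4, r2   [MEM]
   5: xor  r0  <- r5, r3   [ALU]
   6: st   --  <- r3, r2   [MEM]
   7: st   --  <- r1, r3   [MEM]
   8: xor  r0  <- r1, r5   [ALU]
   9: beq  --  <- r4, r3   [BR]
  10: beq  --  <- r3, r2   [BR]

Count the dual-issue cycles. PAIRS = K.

  cy0 -> i0/i1 (st;and) 2-wide
  cy1 -> i2 (sll) WAW r2
  cy2 -> i3 (sub) RAW r2
  cy3 -> i4/i5 (st;xor) 2-wide
  cy4 -> i6 (st) no-port MEM/MEM
  cy5 -> i7/i8 (st;xor) 2-wide
  cy6 -> i9 (beq) no-port BR/BR
  cy7 -> i10 (beq) tail

PAIRS = 3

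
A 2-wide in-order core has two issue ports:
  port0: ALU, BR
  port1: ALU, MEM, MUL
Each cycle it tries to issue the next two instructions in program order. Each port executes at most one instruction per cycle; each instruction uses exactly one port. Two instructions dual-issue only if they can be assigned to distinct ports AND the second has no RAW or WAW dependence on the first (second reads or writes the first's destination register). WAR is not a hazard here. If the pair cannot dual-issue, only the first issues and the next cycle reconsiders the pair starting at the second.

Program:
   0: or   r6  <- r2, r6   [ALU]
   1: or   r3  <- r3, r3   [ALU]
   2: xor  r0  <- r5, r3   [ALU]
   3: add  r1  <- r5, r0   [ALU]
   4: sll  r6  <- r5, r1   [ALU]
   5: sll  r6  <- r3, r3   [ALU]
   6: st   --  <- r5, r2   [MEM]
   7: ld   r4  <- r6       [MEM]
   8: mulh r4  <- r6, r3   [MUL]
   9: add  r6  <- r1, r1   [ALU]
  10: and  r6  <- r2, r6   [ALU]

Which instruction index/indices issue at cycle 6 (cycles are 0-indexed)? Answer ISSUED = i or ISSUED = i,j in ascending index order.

ISSUED = 8,9

#0 head=0: or or i0,i1 dual
#1 head=2: xor i2 RAW r0
#2 head=3: add i3 RAW r1
#3 head=4: sll i4 WAW r6
#4 head=5: sll st i5,i6 dual
#5 head=7: ld i7 no-port MEM/MUL
#6 head=8: mulh add i8,i9 dual
#7 head=10: and i10 tail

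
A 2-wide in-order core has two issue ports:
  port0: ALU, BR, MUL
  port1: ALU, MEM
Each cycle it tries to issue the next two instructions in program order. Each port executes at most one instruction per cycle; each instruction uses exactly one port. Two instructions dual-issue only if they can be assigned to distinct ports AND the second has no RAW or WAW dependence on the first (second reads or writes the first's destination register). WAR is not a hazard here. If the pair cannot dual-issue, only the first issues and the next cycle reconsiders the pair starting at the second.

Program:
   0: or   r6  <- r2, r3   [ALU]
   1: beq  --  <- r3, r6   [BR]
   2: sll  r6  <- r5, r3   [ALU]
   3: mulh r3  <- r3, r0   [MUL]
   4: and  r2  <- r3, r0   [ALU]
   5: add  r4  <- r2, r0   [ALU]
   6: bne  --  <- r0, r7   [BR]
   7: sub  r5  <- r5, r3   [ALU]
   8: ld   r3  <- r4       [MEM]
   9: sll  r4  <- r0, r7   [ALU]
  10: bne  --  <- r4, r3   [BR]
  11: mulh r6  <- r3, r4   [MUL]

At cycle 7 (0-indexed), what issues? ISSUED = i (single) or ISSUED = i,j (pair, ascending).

ISSUED = 10

#0 head=0: or i0 RAW r6
#1 head=1: beq+sll i1&i2 dual
#2 head=3: mulh i3 RAW r3
#3 head=4: and i4 RAW r2
#4 head=5: add+bne i5&i6 dual
#5 head=7: sub+ld i7&i8 dual
#6 head=9: sll i9 RAW r4
#7 head=10: bne i10 no-port BR/MUL
#8 head=11: mulh i11 tail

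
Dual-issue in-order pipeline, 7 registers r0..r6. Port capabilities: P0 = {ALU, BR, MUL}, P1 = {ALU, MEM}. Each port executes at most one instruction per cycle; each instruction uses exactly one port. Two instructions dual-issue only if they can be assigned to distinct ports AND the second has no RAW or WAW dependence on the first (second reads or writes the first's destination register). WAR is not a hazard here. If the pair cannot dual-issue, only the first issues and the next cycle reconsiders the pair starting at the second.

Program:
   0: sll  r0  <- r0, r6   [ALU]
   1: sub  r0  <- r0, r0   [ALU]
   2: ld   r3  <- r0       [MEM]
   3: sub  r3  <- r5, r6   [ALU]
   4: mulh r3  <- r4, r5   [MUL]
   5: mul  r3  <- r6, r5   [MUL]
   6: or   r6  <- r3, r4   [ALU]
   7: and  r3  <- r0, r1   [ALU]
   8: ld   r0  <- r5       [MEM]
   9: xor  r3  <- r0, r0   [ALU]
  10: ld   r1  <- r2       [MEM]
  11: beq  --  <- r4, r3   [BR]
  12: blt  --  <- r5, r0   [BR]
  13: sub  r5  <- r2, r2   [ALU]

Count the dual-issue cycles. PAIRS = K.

PAIRS = 3

0. sll.ALU @i0  | RAW+WAW r0
1. sub.ALU @i1  | RAW r0
2. ld.MEM @i2  | WAW r3
3. sub.ALU @i3  | WAW r3
4. mulh.MUL @i4  | no-port MUL/MUL
5. mul.MUL @i5  | RAW r3
6. or.ALU and.ALU @i6/i7  | dual
7. ld.MEM @i8  | RAW r0
8. xor.ALU ld.MEM @i9/i10  | dual
9. beq.BR @i11  | no-port BR/BR
10. blt.BR sub.ALU @i12/i13  | dual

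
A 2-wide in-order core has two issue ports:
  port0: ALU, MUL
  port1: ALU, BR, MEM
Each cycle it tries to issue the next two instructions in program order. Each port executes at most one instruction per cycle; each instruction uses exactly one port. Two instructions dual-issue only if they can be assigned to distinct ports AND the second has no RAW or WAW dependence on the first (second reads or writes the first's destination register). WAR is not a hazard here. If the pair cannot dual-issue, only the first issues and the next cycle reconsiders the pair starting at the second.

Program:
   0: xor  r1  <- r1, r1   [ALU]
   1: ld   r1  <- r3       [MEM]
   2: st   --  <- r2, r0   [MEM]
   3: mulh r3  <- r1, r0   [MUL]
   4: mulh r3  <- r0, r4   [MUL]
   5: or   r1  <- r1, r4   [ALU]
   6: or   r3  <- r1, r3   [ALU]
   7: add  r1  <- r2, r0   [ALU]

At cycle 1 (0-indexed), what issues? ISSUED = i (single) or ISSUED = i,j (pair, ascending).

c0: i0 xor.ALU  WAW r1
c1: i1 ld.MEM  no-port MEM/MEM
c2: i2+i3 st.MEM mulh.MUL  pair
c3: i4+i5 mulh.MUL or.ALU  pair
c4: i6+i7 or.ALU add.ALU  pair

ISSUED = 1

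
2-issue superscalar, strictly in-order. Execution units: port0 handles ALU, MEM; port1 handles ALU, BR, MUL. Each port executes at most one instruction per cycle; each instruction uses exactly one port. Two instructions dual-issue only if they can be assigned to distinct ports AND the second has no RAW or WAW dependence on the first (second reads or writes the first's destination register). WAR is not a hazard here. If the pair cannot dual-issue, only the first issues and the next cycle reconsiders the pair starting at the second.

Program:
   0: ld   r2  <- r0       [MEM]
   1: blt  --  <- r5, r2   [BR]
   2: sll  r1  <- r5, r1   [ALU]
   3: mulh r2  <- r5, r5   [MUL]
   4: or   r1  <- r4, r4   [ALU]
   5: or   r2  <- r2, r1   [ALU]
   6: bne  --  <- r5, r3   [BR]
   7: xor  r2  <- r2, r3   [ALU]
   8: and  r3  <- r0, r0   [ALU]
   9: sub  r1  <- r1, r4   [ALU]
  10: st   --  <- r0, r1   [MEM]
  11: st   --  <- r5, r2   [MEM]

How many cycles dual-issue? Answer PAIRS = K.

PAIRS = 4

  cy0 -> i0 (ld) RAW r2
  cy1 -> i1+i2 (blt sll) dual
  cy2 -> i3+i4 (mulh or) dual
  cy3 -> i5+i6 (or bne) dual
  cy4 -> i7+i8 (xor and) dual
  cy5 -> i9 (sub) RAW r1
  cy6 -> i10 (st) no-port MEM/MEM
  cy7 -> i11 (st) tail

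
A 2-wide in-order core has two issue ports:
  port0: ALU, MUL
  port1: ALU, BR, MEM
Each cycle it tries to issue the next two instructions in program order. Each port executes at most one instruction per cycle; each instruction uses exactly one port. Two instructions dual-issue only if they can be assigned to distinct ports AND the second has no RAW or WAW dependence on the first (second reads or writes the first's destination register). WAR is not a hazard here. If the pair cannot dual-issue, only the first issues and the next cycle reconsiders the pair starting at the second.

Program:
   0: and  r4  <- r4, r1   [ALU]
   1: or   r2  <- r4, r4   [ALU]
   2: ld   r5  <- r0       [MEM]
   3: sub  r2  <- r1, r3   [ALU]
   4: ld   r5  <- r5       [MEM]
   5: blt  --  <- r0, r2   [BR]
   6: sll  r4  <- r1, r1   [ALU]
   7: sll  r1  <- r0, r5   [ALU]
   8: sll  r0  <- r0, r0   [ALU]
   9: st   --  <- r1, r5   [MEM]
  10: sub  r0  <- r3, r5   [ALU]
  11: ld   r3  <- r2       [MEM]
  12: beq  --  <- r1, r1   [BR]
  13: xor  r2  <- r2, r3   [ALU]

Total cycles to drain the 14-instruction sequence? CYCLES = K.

CYCLES = 8

c0: i0 and  RAW r4
c1: i1/i2 or;ld  2-wide
c2: i3/i4 sub;ld  2-wide
c3: i5/i6 blt;sll  2-wide
c4: i7/i8 sll;sll  2-wide
c5: i9/i10 st;sub  2-wide
c6: i11 ld  no-port MEM/BR
c7: i12/i13 beq;xor  2-wide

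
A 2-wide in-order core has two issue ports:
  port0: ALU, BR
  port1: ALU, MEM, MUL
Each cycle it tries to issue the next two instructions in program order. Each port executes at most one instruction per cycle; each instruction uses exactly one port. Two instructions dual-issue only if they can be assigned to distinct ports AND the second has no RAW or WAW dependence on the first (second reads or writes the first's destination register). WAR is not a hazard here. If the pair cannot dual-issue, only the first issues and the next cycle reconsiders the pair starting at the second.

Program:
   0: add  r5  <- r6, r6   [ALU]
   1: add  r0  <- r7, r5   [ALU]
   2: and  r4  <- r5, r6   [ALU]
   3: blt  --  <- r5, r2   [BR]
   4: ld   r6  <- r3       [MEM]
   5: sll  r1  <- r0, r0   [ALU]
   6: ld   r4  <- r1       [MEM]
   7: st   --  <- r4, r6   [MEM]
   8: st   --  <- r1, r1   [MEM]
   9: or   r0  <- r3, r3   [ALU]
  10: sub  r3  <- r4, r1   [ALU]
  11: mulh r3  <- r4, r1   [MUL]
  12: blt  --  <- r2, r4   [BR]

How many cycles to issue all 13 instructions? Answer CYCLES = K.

[0] i0  add.ALU  -- RAW r5
[1] i1/i2  add.ALU+and.ALU  -- pair
[2] i3/i4  blt.BR+ld.MEM  -- pair
[3] i5  sll.ALU  -- RAW r1
[4] i6  ld.MEM  -- no-port MEM/MEM
[5] i7  st.MEM  -- no-port MEM/MEM
[6] i8/i9  st.MEM+or.ALU  -- pair
[7] i10  sub.ALU  -- WAW r3
[8] i11/i12  mulh.MUL+blt.BR  -- pair

CYCLES = 9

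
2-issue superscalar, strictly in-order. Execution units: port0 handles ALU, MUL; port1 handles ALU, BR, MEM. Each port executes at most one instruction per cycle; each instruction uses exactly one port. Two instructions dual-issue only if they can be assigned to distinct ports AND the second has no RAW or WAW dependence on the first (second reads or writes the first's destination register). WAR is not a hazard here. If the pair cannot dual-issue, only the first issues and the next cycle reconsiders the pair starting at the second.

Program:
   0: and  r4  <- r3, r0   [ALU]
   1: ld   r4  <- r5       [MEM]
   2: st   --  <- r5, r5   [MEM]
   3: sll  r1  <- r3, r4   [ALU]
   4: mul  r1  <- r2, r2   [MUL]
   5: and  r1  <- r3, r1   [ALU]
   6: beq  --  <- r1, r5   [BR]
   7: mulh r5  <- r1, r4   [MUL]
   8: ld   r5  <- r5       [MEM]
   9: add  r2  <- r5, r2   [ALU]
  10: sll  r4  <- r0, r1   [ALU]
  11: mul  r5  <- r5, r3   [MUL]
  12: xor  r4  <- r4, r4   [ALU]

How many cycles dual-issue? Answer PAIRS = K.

  cy0 -> i0 (and.ALU) WAW r4
  cy1 -> i1 (ld.MEM) no-port MEM/MEM
  cy2 -> i2,i3 (st.MEM sll.ALU) dual
  cy3 -> i4 (mul.MUL) RAW+WAW r1
  cy4 -> i5 (and.ALU) RAW r1
  cy5 -> i6,i7 (beq.BR mulh.MUL) dual
  cy6 -> i8 (ld.MEM) RAW r5
  cy7 -> i9,i10 (add.ALU sll.ALU) dual
  cy8 -> i11,i12 (mul.MUL xor.ALU) dual

PAIRS = 4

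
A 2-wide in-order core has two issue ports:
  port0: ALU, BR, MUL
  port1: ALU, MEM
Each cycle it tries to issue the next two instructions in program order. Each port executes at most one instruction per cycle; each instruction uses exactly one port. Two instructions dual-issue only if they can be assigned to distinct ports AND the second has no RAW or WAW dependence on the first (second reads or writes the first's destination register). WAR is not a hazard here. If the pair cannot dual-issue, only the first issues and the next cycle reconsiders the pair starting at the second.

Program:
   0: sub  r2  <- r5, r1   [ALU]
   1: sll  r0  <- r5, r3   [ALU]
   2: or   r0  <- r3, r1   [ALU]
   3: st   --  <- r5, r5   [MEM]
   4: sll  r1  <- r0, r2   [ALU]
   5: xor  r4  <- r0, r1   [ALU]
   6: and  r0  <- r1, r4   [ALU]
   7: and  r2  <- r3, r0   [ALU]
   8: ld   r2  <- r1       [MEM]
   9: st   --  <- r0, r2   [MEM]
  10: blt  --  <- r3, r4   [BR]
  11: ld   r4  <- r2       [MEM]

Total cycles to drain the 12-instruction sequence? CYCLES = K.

c0: i0+i1 sub.ALU sll.ALU  pair
c1: i2+i3 or.ALU st.MEM  pair
c2: i4 sll.ALU  RAW r1
c3: i5 xor.ALU  RAW r4
c4: i6 and.ALU  RAW r0
c5: i7 and.ALU  WAW r2
c6: i8 ld.MEM  no-port MEM/MEM
c7: i9+i10 st.MEM blt.BR  pair
c8: i11 ld.MEM  tail

CYCLES = 9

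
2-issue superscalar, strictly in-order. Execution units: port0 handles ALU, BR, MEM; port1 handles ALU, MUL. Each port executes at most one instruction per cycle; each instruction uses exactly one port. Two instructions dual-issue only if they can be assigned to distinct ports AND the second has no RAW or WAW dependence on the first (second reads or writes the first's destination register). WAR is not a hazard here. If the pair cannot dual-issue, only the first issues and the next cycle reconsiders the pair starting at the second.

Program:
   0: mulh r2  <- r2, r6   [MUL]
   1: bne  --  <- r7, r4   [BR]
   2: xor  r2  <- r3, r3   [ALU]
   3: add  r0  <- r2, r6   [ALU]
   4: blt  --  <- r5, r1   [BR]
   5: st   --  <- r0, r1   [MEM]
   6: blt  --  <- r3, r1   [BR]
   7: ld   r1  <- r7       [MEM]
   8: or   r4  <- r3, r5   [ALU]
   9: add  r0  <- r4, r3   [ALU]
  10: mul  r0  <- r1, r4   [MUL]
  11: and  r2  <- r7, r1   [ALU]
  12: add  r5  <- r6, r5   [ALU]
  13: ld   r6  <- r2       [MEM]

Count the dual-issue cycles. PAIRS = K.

c0: i0,i1 mulh.MUL bne.BR  dual
c1: i2 xor.ALU  RAW r2
c2: i3,i4 add.ALU blt.BR  dual
c3: i5 st.MEM  no-port MEM/BR
c4: i6 blt.BR  no-port BR/MEM
c5: i7,i8 ld.MEM or.ALU  dual
c6: i9 add.ALU  WAW r0
c7: i10,i11 mul.MUL and.ALU  dual
c8: i12,i13 add.ALU ld.MEM  dual

PAIRS = 5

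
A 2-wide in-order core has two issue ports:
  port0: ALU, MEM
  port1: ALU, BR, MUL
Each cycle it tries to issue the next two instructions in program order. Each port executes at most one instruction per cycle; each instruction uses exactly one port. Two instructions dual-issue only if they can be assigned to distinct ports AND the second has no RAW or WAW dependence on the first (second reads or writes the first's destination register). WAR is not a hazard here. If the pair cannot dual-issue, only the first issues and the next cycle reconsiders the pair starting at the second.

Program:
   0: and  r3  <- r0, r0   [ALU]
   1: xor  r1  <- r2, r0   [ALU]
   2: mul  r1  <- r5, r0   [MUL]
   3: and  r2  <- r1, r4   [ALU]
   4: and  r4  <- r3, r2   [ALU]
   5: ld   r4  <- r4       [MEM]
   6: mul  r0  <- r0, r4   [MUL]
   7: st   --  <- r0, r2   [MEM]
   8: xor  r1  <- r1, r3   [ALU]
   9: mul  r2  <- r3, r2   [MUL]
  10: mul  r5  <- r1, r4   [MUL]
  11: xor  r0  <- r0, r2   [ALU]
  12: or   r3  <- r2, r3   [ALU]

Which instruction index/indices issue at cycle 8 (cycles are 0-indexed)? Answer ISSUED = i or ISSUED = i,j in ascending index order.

ISSUED = 10,11

0. and.ALU+xor.ALU @i0&i1  | pair
1. mul.MUL @i2  | RAW r1
2. and.ALU @i3  | RAW r2
3. and.ALU @i4  | RAW+WAW r4
4. ld.MEM @i5  | RAW r4
5. mul.MUL @i6  | RAW r0
6. st.MEM+xor.ALU @i7&i8  | pair
7. mul.MUL @i9  | no-port MUL/MUL
8. mul.MUL+xor.ALU @i10&i11  | pair
9. or.ALU @i12  | tail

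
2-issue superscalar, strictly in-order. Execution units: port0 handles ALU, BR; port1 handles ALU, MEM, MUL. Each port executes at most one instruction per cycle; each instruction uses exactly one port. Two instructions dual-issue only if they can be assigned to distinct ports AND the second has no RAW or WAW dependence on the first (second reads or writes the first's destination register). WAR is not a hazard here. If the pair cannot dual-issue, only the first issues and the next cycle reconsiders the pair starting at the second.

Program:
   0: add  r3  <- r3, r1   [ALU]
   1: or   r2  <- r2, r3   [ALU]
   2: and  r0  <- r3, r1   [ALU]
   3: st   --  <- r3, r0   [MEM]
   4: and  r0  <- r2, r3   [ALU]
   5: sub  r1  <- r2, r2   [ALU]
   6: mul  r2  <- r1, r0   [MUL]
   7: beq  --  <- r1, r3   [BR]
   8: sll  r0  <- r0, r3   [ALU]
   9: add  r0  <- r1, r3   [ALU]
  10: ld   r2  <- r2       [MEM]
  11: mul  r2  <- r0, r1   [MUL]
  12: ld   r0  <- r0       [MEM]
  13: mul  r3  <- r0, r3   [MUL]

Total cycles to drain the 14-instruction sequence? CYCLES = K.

CYCLES = 10

  cy0 -> i0 (add.ALU) RAW r3
  cy1 -> i1&i2 (or.ALU/and.ALU) 2-wide
  cy2 -> i3&i4 (st.MEM/and.ALU) 2-wide
  cy3 -> i5 (sub.ALU) RAW r1
  cy4 -> i6&i7 (mul.MUL/beq.BR) 2-wide
  cy5 -> i8 (sll.ALU) WAW r0
  cy6 -> i9&i10 (add.ALU/ld.MEM) 2-wide
  cy7 -> i11 (mul.MUL) no-port MUL/MEM
  cy8 -> i12 (ld.MEM) no-port MEM/MUL
  cy9 -> i13 (mul.MUL) tail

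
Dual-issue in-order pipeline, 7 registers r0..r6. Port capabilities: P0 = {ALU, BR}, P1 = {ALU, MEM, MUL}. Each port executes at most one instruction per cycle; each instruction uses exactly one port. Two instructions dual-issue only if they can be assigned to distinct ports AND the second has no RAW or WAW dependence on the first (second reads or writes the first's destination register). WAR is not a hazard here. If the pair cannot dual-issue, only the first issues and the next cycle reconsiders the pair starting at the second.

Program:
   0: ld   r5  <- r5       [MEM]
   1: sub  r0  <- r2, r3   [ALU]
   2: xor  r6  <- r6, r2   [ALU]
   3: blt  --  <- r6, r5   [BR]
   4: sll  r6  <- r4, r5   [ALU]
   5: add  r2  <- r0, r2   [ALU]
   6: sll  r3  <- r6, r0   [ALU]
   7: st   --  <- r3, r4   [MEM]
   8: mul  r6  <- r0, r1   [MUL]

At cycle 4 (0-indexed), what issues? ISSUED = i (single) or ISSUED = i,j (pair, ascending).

ISSUED = 7

c0: i0/i1 ld+sub  2-wide
c1: i2 xor  RAW r6
c2: i3/i4 blt+sll  2-wide
c3: i5/i6 add+sll  2-wide
c4: i7 st  no-port MEM/MUL
c5: i8 mul  tail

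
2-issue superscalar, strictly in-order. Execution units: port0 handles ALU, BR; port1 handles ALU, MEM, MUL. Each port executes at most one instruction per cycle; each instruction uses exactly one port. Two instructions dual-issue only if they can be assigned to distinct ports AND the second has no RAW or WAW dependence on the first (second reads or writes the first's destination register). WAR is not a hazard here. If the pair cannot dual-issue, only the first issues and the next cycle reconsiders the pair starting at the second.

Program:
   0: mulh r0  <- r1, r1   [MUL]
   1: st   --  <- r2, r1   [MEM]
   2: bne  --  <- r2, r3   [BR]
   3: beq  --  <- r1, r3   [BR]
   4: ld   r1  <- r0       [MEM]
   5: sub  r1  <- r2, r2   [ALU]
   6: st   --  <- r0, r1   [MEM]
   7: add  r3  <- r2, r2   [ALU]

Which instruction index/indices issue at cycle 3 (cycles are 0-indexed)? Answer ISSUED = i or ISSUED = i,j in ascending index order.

t=0 i0:mulh.MUL ; no-port MUL/MEM
t=1 i1&i2:st.MEM;bne.BR ; 2-wide
t=2 i3&i4:beq.BR;ld.MEM ; 2-wide
t=3 i5:sub.ALU ; RAW r1
t=4 i6&i7:st.MEM;add.ALU ; 2-wide

ISSUED = 5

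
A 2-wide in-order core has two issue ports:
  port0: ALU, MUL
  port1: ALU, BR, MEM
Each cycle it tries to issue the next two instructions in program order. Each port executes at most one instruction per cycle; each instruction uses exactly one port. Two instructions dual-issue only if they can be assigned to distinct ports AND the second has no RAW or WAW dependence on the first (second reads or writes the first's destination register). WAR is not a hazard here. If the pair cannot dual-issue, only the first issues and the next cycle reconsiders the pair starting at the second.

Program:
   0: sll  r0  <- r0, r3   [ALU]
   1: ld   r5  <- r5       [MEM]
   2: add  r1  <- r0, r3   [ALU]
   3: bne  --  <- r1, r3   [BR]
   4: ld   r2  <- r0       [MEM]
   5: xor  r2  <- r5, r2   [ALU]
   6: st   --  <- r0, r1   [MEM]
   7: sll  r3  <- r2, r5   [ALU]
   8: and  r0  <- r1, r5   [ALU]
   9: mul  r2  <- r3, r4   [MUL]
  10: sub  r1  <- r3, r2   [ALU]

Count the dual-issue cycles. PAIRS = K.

  cy0 -> i0+i1 (sll.ALU+ld.MEM) 2-wide
  cy1 -> i2 (add.ALU) RAW r1
  cy2 -> i3 (bne.BR) no-port BR/MEM
  cy3 -> i4 (ld.MEM) RAW+WAW r2
  cy4 -> i5+i6 (xor.ALU+st.MEM) 2-wide
  cy5 -> i7+i8 (sll.ALU+and.ALU) 2-wide
  cy6 -> i9 (mul.MUL) RAW r2
  cy7 -> i10 (sub.ALU) tail

PAIRS = 3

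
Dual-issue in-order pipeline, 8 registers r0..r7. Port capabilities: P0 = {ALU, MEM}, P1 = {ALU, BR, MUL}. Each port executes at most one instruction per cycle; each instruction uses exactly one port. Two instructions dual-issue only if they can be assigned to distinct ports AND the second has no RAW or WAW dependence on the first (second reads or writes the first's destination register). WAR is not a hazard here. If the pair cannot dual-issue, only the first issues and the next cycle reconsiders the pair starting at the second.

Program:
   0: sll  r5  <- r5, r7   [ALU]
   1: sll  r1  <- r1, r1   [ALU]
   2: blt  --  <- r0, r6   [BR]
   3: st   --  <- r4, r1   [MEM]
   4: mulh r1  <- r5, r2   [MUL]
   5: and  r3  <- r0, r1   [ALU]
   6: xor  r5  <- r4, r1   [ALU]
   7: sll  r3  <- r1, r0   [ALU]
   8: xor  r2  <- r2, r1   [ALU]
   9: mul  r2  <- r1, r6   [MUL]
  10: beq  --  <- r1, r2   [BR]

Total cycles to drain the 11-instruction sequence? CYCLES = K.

  cy0 -> i0,i1 (sll+sll) pair
  cy1 -> i2,i3 (blt+st) pair
  cy2 -> i4 (mulh) RAW r1
  cy3 -> i5,i6 (and+xor) pair
  cy4 -> i7,i8 (sll+xor) pair
  cy5 -> i9 (mul) no-port MUL/BR
  cy6 -> i10 (beq) tail

CYCLES = 7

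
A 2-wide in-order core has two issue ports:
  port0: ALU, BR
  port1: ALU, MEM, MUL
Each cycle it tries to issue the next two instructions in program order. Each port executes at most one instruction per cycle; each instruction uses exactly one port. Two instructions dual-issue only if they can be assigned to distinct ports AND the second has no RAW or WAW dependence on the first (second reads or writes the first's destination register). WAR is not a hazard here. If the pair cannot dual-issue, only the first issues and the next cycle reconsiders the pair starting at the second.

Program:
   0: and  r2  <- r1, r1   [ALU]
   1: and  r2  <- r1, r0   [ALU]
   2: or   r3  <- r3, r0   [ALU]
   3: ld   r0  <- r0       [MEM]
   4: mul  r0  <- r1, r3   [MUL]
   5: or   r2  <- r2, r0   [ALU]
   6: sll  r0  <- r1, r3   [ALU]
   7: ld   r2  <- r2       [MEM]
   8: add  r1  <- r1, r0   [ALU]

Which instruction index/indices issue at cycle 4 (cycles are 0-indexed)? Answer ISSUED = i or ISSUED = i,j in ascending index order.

#0 head=0: and.ALU i0 WAW r2
#1 head=1: and.ALU or.ALU i1/i2 dual
#2 head=3: ld.MEM i3 no-port MEM/MUL
#3 head=4: mul.MUL i4 RAW r0
#4 head=5: or.ALU sll.ALU i5/i6 dual
#5 head=7: ld.MEM add.ALU i7/i8 dual

ISSUED = 5,6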